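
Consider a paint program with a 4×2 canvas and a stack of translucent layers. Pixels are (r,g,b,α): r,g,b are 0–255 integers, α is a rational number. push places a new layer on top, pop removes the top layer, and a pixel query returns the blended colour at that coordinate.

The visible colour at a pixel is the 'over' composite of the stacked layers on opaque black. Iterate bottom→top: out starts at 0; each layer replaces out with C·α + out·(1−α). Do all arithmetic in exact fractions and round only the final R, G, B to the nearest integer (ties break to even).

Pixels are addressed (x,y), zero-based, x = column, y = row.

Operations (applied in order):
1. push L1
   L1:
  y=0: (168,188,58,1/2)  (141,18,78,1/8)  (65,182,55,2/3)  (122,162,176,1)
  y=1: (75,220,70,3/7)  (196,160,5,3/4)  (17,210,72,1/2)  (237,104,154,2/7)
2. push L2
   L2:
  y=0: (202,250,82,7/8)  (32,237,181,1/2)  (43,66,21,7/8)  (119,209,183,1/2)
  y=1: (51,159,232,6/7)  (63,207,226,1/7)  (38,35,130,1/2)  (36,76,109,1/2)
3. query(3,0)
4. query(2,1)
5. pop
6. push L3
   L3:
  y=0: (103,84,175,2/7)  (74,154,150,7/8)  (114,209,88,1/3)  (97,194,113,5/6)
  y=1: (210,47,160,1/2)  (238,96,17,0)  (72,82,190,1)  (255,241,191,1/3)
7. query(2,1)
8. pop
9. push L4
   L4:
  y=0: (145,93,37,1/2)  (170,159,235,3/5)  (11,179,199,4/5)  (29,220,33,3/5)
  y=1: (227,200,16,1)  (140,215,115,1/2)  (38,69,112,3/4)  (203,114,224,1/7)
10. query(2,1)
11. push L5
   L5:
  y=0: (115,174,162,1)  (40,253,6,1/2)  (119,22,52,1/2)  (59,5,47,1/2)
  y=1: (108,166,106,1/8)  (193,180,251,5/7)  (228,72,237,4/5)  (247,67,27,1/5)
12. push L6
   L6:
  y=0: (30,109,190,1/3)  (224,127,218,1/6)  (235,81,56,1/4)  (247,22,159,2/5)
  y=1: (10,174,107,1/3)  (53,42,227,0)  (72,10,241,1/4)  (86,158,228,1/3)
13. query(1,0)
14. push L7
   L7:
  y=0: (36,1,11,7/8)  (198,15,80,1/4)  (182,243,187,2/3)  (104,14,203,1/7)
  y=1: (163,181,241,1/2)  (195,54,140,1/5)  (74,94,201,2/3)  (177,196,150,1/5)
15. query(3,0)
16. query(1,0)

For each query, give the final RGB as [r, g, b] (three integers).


at x=3,y=0 over L1,L2:
L1 α=1: [122, 162, 176]
L2 α=1/2: [241/2, 371/2, 359/2]
= [120, 186, 180]

(2,1) stack=L1,L2; from [0,0,0]:
+L1 (α=1/2) → [17/2, 105, 36]
+L2 (α=1/2) → [93/4, 70, 83]
rounded: [23, 70, 83]

at x=2,y=1 over L1,L3:
L1 α=1/2: [17/2, 105, 36]
L3 α=1: [72, 82, 190]
→ [72, 82, 190]

at x=2,y=1 over L1,L4:
L1 α=1/2: [17/2, 105, 36]
L4 α=3/4: [245/8, 78, 93]
→ [31, 78, 93]

at x=1,y=0 over L1,L4,L5,L6:
+L1 (α=1/8) → [141/8, 9/4, 39/4]
+L4 (α=3/5) → [2181/20, 963/10, 1449/10]
+L5 (α=1/2) → [2981/40, 3493/20, 1509/20]
+L6 (α=1/6) → [1591/16, 4001/24, 2381/24]
rounded: [99, 167, 99]

at x=3,y=0 over L1,L4,L5,L6,L7:
+L1 (α=1) → [122, 162, 176]
+L4 (α=3/5) → [331/5, 984/5, 451/5]
+L5 (α=1/2) → [313/5, 1009/10, 343/5]
+L6 (α=2/5) → [3409/25, 3467/50, 2619/25]
+L7 (α=1/7) → [23054/175, 10751/175, 20789/175]
= [132, 61, 119]

at x=1,y=0 over L1,L4,L5,L6,L7:
after L1 α=1/8: [141/8, 9/4, 39/4]
after L4 α=3/5: [2181/20, 963/10, 1449/10]
after L5 α=1/2: [2981/40, 3493/20, 1509/20]
after L6 α=1/6: [1591/16, 4001/24, 2381/24]
after L7 α=1/4: [7941/64, 4121/32, 3021/32]
= [124, 129, 94]


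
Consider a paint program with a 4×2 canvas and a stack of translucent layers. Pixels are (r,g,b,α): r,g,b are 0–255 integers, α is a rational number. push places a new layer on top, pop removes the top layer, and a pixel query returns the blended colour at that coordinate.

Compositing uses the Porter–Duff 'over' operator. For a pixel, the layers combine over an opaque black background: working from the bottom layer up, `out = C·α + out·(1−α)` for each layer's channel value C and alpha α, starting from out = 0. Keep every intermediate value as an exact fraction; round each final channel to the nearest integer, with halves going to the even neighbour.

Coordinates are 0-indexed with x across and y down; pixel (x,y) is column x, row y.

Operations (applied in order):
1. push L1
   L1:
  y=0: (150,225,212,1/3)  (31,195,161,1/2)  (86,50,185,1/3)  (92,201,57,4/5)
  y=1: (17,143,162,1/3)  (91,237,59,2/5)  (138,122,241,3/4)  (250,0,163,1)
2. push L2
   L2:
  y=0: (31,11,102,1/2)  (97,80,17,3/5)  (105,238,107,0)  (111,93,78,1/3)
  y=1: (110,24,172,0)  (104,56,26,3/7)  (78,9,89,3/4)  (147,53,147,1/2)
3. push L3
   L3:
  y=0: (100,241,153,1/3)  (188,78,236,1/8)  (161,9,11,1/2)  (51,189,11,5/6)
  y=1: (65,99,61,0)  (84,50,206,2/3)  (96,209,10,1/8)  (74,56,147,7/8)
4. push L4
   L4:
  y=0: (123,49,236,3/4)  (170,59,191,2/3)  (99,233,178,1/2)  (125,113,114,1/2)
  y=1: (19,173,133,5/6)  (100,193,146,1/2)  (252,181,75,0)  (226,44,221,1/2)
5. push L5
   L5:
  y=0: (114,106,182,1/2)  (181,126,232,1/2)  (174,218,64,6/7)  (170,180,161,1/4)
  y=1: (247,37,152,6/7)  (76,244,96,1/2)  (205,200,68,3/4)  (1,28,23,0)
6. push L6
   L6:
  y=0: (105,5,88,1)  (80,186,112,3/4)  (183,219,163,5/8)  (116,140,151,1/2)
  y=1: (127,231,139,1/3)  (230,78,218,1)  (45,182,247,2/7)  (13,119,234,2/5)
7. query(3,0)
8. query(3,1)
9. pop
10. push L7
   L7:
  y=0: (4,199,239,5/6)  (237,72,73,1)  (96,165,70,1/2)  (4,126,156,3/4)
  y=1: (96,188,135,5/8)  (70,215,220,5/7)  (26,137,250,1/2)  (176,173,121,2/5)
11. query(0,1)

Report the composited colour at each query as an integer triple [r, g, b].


query (3,0) [L1,L2,L3,L4,L5,L6] — begin 0,0,0
L1 α=4/5: [368/5, 804/5, 228/5]
L2 α=1/3: [1291/15, 691/5, 282/5]
L3 α=5/6: [2558/45, 2708/15, 557/30]
L4 α=1/2: [8183/90, 4403/30, 3977/60]
L5 α=1/4: [13283/120, 6203/40, 7197/80]
L6 α=1/2: [27203/240, 11803/80, 19277/160]
rounded: [113, 148, 120]

at x=3,y=1 over L1,L2,L3,L4,L5,L6:
L1 α=1: [250, 0, 163]
L2 α=1/2: [397/2, 53/2, 155]
L3 α=7/8: [1433/16, 837/16, 148]
L4 α=1/2: [5049/32, 1541/32, 369/2]
L5 α=0: [5049/32, 1541/32, 369/2]
L6 α=2/5: [15979/160, 12239/160, 2043/10]
rounded: [100, 76, 204]

at x=0,y=1 over L1,L2,L3,L4,L5,L7:
after L1 α=1/3: [17/3, 143/3, 54]
after L2 α=0: [17/3, 143/3, 54]
after L3 α=0: [17/3, 143/3, 54]
after L4 α=5/6: [151/9, 1369/9, 719/6]
after L5 α=6/7: [1927/9, 481/9, 6191/42]
after L7 α=5/8: [3367/24, 3301/24, 15641/112]
= [140, 138, 140]


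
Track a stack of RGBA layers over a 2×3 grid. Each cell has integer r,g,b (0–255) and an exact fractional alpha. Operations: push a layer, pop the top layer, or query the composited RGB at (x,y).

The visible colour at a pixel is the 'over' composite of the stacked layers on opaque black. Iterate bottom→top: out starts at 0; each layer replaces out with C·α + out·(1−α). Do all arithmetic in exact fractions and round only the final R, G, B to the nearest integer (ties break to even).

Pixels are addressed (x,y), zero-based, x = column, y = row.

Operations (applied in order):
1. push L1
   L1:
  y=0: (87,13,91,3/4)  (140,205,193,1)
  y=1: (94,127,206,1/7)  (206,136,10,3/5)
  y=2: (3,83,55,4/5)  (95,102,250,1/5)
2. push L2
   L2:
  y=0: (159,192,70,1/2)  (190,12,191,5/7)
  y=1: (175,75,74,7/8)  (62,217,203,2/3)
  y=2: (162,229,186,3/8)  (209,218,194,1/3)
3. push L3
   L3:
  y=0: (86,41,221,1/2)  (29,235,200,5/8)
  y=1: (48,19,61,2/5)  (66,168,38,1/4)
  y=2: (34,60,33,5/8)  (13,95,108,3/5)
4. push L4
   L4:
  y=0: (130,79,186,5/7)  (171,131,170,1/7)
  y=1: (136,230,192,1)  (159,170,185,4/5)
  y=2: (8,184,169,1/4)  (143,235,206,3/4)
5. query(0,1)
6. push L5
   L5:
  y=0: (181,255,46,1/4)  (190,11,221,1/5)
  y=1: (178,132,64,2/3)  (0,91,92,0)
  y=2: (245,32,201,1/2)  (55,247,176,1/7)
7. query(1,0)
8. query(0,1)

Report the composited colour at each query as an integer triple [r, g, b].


query (0,1) [L1,L2,L3,L4] — begin 0,0,0
L1 α=1/7: [94/7, 127/7, 206/7]
L2 α=7/8: [8669/56, 1901/28, 479/7]
L3 α=2/5: [31383/280, 6767/140, 2291/35]
L4 α=1: [136, 230, 192]
rounded: [136, 230, 192]

(1,0) stack=L1,L2,L3,L4,L5; from [0,0,0]:
after L1 α=1: [140, 205, 193]
after L2 α=5/7: [1230/7, 470/7, 1341/7]
after L3 α=5/8: [4705/56, 9635/56, 11023/56]
after L4 α=1/7: [18903/196, 32573/196, 37829/196]
after L5 α=1/5: [28213/245, 33112/245, 48658/245]
rounded: [115, 135, 199]

(0,1) stack=L1,L2,L3,L4,L5; from [0,0,0]:
L1 α=1/7: [94/7, 127/7, 206/7]
L2 α=7/8: [8669/56, 1901/28, 479/7]
L3 α=2/5: [31383/280, 6767/140, 2291/35]
L4 α=1: [136, 230, 192]
L5 α=2/3: [164, 494/3, 320/3]
= [164, 165, 107]


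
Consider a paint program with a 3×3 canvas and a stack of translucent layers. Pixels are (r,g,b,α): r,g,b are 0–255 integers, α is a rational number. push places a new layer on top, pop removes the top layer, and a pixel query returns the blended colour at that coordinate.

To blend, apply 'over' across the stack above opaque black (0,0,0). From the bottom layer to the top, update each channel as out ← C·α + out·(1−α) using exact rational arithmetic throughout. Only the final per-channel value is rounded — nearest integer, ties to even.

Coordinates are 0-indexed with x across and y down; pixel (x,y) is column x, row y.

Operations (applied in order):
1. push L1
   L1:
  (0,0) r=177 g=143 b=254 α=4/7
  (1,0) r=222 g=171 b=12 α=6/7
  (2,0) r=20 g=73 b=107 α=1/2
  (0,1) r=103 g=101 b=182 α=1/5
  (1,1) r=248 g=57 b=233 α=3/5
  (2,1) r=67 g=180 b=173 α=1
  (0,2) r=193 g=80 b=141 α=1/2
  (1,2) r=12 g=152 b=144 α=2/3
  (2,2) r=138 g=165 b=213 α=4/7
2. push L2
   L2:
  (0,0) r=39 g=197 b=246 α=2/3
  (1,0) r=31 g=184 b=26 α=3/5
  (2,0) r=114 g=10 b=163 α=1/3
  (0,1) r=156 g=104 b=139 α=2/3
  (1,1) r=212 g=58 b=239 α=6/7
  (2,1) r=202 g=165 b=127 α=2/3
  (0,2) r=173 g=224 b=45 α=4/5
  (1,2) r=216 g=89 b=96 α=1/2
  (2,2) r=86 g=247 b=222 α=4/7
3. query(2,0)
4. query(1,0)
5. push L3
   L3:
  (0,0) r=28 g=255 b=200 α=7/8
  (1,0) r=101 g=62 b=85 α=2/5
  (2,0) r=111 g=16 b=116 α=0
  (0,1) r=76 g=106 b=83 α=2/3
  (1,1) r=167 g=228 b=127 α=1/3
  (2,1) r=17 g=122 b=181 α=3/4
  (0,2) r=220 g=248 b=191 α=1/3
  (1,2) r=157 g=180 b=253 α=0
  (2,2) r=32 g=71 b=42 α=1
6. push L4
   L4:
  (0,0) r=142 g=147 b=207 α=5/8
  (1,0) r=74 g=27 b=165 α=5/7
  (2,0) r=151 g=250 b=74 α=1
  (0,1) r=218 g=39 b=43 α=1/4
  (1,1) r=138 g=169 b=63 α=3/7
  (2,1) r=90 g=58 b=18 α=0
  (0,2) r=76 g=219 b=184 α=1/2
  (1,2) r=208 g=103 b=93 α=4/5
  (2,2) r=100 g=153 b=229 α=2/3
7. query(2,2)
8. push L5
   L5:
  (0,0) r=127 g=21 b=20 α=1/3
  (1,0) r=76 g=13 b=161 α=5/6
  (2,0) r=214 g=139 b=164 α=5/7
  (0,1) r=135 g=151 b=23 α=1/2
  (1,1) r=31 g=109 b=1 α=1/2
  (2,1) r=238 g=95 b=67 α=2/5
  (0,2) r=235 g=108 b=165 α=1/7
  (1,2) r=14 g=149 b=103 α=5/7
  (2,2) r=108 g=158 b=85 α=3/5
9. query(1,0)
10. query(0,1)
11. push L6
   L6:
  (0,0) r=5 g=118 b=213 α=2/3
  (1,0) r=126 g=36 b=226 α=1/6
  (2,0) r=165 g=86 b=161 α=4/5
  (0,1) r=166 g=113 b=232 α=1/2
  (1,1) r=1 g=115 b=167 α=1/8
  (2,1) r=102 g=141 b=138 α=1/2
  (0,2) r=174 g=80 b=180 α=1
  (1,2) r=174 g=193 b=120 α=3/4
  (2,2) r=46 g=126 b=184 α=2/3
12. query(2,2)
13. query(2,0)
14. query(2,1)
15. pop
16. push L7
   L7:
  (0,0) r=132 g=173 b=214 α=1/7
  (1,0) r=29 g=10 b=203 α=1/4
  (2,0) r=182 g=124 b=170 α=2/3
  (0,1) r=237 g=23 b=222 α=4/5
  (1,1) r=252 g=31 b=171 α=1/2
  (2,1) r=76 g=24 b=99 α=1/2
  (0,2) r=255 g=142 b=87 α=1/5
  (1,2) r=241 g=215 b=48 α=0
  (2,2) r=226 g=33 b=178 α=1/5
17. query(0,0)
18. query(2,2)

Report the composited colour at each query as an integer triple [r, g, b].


query (2,0) [L1,L2] — begin 0,0,0
+L1 (α=1/2) → [10, 73/2, 107/2]
+L2 (α=1/3) → [134/3, 83/3, 90]
= [45, 28, 90]

at x=1,y=0 over L1,L2:
after L1 α=6/7: [1332/7, 1026/7, 72/7]
after L2 α=3/5: [663/7, 5916/35, 138/7]
rounded: [95, 169, 20]

(2,2) stack=L1,L2,L3,L4; from [0,0,0]:
+L1 (α=4/7) → [552/7, 660/7, 852/7]
+L2 (α=4/7) → [4064/49, 8896/49, 8772/49]
+L3 (α=1) → [32, 71, 42]
+L4 (α=2/3) → [232/3, 377/3, 500/3]
rounded: [77, 126, 167]

(1,0) stack=L1,L2,L3,L4,L5; from [0,0,0]:
after L1 α=6/7: [1332/7, 1026/7, 72/7]
after L2 α=3/5: [663/7, 5916/35, 138/7]
after L3 α=2/5: [3403/35, 22088/175, 1604/35]
after L4 α=5/7: [19756/245, 67801/1225, 32083/245]
after L5 α=5/6: [56428/735, 24571/1225, 38218/245]
= [77, 20, 156]

at x=0,y=1 over L1,L2,L3,L4,L5:
+L1 (α=1/5) → [103/5, 101/5, 182/5]
+L2 (α=2/3) → [1663/15, 1141/15, 524/5]
+L3 (α=2/3) → [3943/45, 4321/45, 1354/15]
+L4 (α=1/4) → [7213/60, 2453/30, 1569/20]
+L5 (α=1/2) → [15313/120, 6983/60, 2029/40]
→ [128, 116, 51]

query (2,2) [L1,L2,L3,L4,L5,L6] — begin 0,0,0
L1 α=4/7: [552/7, 660/7, 852/7]
L2 α=4/7: [4064/49, 8896/49, 8772/49]
L3 α=1: [32, 71, 42]
L4 α=2/3: [232/3, 377/3, 500/3]
L5 α=3/5: [1436/15, 2176/15, 353/3]
L6 α=2/3: [2816/45, 5956/45, 1457/9]
rounded: [63, 132, 162]

(2,0) stack=L1,L2,L3,L4,L5,L6; from [0,0,0]:
L1 α=1/2: [10, 73/2, 107/2]
L2 α=1/3: [134/3, 83/3, 90]
L3 α=0: [134/3, 83/3, 90]
L4 α=1: [151, 250, 74]
L5 α=5/7: [196, 1195/7, 968/7]
L6 α=4/5: [856/5, 3603/35, 5476/35]
rounded: [171, 103, 156]

(2,1) stack=L1,L2,L3,L4,L5,L6; from [0,0,0]:
L1 α=1: [67, 180, 173]
L2 α=2/3: [157, 170, 427/3]
L3 α=3/4: [52, 134, 514/3]
L4 α=0: [52, 134, 514/3]
L5 α=2/5: [632/5, 592/5, 648/5]
L6 α=1/2: [571/5, 1297/10, 669/5]
= [114, 130, 134]

at x=0,y=0 over L1,L2,L3,L4,L5,L7:
+L1 (α=4/7) → [708/7, 572/7, 1016/7]
+L2 (α=2/3) → [418/7, 1110/7, 4460/21]
+L3 (α=7/8) → [895/28, 13605/56, 8465/42]
+L4 (α=5/8) → [22565/224, 81975/448, 22955/112]
+L5 (α=1/3) → [12263/112, 28893/224, 8025/56]
+L7 (α=1/7) → [44181/392, 106055/784, 30067/196]
rounded: [113, 135, 153]

(2,2) stack=L1,L2,L3,L4,L5,L7; from [0,0,0]:
L1 α=4/7: [552/7, 660/7, 852/7]
L2 α=4/7: [4064/49, 8896/49, 8772/49]
L3 α=1: [32, 71, 42]
L4 α=2/3: [232/3, 377/3, 500/3]
L5 α=3/5: [1436/15, 2176/15, 353/3]
L7 α=1/5: [9134/75, 9199/75, 1946/15]
= [122, 123, 130]


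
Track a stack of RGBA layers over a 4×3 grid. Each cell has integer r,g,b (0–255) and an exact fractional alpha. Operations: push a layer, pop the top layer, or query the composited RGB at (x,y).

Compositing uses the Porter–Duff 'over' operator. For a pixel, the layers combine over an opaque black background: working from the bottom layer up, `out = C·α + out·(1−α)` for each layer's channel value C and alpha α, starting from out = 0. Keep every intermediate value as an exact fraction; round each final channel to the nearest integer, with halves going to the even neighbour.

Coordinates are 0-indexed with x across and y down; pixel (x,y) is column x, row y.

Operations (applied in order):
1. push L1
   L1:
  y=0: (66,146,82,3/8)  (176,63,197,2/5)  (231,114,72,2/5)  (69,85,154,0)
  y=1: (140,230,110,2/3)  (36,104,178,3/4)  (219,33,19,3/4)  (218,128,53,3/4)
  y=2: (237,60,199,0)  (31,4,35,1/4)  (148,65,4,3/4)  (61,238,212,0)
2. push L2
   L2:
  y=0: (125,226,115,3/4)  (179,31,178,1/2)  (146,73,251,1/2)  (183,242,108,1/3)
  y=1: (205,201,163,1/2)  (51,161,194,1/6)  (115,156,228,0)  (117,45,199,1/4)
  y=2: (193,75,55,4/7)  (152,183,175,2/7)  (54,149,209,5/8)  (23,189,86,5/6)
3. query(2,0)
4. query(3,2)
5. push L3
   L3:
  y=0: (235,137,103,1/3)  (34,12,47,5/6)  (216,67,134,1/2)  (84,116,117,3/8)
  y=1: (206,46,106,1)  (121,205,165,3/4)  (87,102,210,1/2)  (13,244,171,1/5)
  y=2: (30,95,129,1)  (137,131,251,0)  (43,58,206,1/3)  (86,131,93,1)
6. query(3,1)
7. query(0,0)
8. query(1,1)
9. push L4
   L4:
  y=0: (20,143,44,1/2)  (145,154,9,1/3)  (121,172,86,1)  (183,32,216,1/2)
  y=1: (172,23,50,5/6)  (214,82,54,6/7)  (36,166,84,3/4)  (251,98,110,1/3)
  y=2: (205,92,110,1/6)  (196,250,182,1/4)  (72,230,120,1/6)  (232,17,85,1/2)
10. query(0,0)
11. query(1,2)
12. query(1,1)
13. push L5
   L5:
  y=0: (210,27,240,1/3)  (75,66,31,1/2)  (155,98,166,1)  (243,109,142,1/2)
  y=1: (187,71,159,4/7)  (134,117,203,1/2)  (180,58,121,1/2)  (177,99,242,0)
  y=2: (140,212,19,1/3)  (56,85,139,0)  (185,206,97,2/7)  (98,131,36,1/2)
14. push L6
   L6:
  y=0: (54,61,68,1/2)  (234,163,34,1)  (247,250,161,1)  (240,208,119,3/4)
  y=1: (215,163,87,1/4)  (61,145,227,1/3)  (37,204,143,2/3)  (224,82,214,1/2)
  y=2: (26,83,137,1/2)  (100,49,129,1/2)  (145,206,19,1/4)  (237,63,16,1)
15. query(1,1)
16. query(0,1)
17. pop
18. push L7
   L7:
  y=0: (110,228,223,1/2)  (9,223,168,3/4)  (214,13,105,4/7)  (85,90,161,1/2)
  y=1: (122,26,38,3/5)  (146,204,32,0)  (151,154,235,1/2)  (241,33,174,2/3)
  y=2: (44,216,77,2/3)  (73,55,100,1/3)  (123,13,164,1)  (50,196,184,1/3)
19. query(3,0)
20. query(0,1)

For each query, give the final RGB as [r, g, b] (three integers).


query (2,0) [L1,L2] — begin 0,0,0
L1 α=2/5: [462/5, 228/5, 144/5]
L2 α=1/2: [596/5, 593/10, 1399/10]
= [119, 59, 140]

at x=3,y=2 over L1,L2:
L1 α=0: [0, 0, 0]
L2 α=5/6: [115/6, 315/2, 215/3]
= [19, 158, 72]

query (3,1) [L1,L2,L3] — begin 0,0,0
L1 α=3/4: [327/2, 96, 159/4]
L2 α=1/4: [1215/8, 333/4, 1273/16]
L3 α=1/5: [1241/10, 577/5, 1957/20]
rounded: [124, 115, 98]

query (0,0) [L1,L2,L3] — begin 0,0,0
+L1 (α=3/8) → [99/4, 219/4, 123/4]
+L2 (α=3/4) → [1599/16, 2931/16, 1503/16]
+L3 (α=1/3) → [3479/24, 4027/24, 2327/24]
rounded: [145, 168, 97]

at x=1,y=1 over L1,L2,L3:
+L1 (α=3/4) → [27, 78, 267/2]
+L2 (α=1/6) → [31, 551/6, 1723/12]
+L3 (α=3/4) → [197/2, 4241/24, 7663/48]
→ [98, 177, 160]

query (0,0) [L1,L2,L3,L4] — begin 0,0,0
+L1 (α=3/8) → [99/4, 219/4, 123/4]
+L2 (α=3/4) → [1599/16, 2931/16, 1503/16]
+L3 (α=1/3) → [3479/24, 4027/24, 2327/24]
+L4 (α=1/2) → [3959/48, 7459/48, 3383/48]
rounded: [82, 155, 70]

at x=1,y=2 over L1,L2,L3,L4:
+L1 (α=1/4) → [31/4, 1, 35/4]
+L2 (α=2/7) → [1371/28, 53, 225/4]
+L3 (α=0) → [1371/28, 53, 225/4]
+L4 (α=1/4) → [9601/112, 409/4, 1403/16]
rounded: [86, 102, 88]

at x=1,y=1 over L1,L2,L3,L4:
L1 α=3/4: [27, 78, 267/2]
L2 α=1/6: [31, 551/6, 1723/12]
L3 α=3/4: [197/2, 4241/24, 7663/48]
L4 α=6/7: [395/2, 16049/168, 23215/336]
rounded: [198, 96, 69]

(1,1) stack=L1,L2,L3,L4,L5,L6; from [0,0,0]:
L1 α=3/4: [27, 78, 267/2]
L2 α=1/6: [31, 551/6, 1723/12]
L3 α=3/4: [197/2, 4241/24, 7663/48]
L4 α=6/7: [395/2, 16049/168, 23215/336]
L5 α=1/2: [663/4, 35705/336, 91423/672]
L6 α=1/3: [785/6, 60065/504, 167695/1008]
→ [131, 119, 166]

(0,1) stack=L1,L2,L3,L4,L5,L6; from [0,0,0]:
after L1 α=2/3: [280/3, 460/3, 220/3]
after L2 α=1/2: [895/6, 1063/6, 709/6]
after L3 α=1: [206, 46, 106]
after L4 α=5/6: [533/3, 161/6, 178/3]
after L5 α=4/7: [183, 729/14, 814/7]
after L6 α=1/4: [191, 4469/56, 3051/28]
→ [191, 80, 109]

at x=3,y=0 over L1,L2,L3,L4,L5,L7:
after L1 α=0: [0, 0, 0]
after L2 α=1/3: [61, 242/3, 36]
after L3 α=3/8: [557/8, 1127/12, 531/8]
after L4 α=1/2: [2021/16, 1511/24, 2259/16]
after L5 α=1/2: [5909/32, 4127/48, 4531/32]
after L7 α=1/2: [8629/64, 8447/96, 9683/64]
= [135, 88, 151]

(0,1) stack=L1,L2,L3,L4,L5,L7; from [0,0,0]:
L1 α=2/3: [280/3, 460/3, 220/3]
L2 α=1/2: [895/6, 1063/6, 709/6]
L3 α=1: [206, 46, 106]
L4 α=5/6: [533/3, 161/6, 178/3]
L5 α=4/7: [183, 729/14, 814/7]
L7 α=3/5: [732/5, 255/7, 2426/35]
rounded: [146, 36, 69]


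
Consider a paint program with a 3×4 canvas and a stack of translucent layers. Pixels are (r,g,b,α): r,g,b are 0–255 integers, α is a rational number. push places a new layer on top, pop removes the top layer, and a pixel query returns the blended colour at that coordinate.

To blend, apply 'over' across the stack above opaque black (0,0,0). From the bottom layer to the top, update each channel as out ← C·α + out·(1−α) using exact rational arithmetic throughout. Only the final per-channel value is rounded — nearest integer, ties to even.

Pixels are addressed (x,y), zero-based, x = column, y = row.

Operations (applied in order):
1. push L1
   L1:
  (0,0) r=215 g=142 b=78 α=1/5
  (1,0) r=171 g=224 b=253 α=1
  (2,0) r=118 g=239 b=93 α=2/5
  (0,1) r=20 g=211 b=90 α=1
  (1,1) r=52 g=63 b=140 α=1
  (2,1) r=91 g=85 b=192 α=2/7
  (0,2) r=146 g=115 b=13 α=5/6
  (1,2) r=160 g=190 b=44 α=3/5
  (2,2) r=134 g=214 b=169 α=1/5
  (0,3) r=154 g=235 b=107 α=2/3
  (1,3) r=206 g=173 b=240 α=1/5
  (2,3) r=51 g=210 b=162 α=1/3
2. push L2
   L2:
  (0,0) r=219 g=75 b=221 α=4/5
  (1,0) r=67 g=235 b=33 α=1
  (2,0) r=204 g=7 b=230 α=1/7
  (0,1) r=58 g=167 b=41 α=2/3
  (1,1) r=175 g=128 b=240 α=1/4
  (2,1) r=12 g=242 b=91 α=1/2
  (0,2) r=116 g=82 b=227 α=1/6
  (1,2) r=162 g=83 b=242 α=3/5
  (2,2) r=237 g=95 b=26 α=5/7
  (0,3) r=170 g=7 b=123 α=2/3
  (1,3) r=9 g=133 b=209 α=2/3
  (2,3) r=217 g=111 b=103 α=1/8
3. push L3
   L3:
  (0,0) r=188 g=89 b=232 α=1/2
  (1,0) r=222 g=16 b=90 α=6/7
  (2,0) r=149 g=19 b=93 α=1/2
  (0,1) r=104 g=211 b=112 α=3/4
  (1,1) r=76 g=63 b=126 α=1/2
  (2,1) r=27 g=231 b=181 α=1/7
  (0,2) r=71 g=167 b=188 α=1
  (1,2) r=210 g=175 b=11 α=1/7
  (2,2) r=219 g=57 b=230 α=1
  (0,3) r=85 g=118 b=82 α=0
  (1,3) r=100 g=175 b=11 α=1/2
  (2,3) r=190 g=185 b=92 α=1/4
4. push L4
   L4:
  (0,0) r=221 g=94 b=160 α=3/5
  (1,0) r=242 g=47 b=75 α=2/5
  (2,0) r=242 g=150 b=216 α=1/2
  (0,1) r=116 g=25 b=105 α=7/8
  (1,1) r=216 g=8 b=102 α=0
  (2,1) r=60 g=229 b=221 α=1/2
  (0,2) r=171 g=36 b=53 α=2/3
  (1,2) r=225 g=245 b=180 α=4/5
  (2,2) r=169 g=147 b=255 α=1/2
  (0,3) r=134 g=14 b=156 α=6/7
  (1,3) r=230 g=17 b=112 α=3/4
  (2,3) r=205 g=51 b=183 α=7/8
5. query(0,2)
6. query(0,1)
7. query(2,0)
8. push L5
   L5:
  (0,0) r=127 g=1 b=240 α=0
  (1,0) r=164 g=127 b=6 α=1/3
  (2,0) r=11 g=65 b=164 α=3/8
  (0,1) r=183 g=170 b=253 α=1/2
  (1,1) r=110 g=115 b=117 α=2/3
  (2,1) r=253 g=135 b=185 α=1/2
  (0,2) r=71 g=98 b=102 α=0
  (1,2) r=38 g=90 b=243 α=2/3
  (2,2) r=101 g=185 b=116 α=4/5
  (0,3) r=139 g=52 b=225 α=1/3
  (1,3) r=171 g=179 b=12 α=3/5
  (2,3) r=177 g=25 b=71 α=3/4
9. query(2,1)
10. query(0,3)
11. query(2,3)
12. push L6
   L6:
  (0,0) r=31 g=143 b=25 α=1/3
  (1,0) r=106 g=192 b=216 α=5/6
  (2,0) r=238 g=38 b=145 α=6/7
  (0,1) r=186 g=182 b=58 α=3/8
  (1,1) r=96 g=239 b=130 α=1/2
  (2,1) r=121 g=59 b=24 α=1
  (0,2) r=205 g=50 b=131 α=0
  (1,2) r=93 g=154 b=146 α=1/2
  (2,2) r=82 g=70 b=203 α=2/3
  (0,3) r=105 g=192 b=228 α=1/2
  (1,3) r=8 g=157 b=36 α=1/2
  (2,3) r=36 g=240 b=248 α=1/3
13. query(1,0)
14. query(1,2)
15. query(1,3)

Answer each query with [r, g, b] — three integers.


at x=0,y=2 over L1,L2,L3,L4:
L1 α=5/6: [365/3, 575/6, 65/6]
L2 α=1/6: [2173/18, 3367/36, 1687/36]
L3 α=1: [71, 167, 188]
L4 α=2/3: [413/3, 239/3, 98]
rounded: [138, 80, 98]

query (0,1) [L1,L2,L3,L4] — begin 0,0,0
after L1 α=1: [20, 211, 90]
after L2 α=2/3: [136/3, 545/3, 172/3]
after L3 α=3/4: [268/3, 611/3, 295/3]
after L4 α=7/8: [338/3, 142/3, 625/6]
= [113, 47, 104]

query (2,0) [L1,L2,L3,L4] — begin 0,0,0
after L1 α=2/5: [236/5, 478/5, 186/5]
after L2 α=1/7: [348/5, 2903/35, 2266/35]
after L3 α=1/2: [1093/10, 1784/35, 5521/70]
after L4 α=1/2: [3513/20, 3517/35, 20641/140]
= [176, 100, 147]

at x=2,y=1 over L1,L2,L3,L4,L5:
+L1 (α=2/7) → [26, 170/7, 384/7]
+L2 (α=1/2) → [19, 932/7, 1021/14]
+L3 (α=1/7) → [141/7, 7209/49, 4330/49]
+L4 (α=1/2) → [561/14, 9215/49, 15159/98]
+L5 (α=1/2) → [4103/28, 7915/49, 33289/196]
→ [147, 162, 170]

query (0,3) [L1,L2,L3,L4,L5] — begin 0,0,0
L1 α=2/3: [308/3, 470/3, 214/3]
L2 α=2/3: [1328/9, 512/9, 952/9]
L3 α=0: [1328/9, 512/9, 952/9]
L4 α=6/7: [8564/63, 1268/63, 9376/63]
L5 α=1/3: [25885/189, 5812/189, 32927/189]
→ [137, 31, 174]

query (2,3) [L1,L2,L3,L4,L5] — begin 0,0,0
+L1 (α=1/3) → [17, 70, 54]
+L2 (α=1/8) → [42, 601/8, 481/8]
+L3 (α=1/4) → [79, 3283/32, 2179/32]
+L4 (α=7/8) → [757/4, 14707/256, 43171/256]
+L5 (α=3/4) → [2881/16, 33907/1024, 97699/1024]
= [180, 33, 95]

(1,0) stack=L1,L2,L3,L4,L5,L6; from [0,0,0]:
+L1 (α=1) → [171, 224, 253]
+L2 (α=1) → [67, 235, 33]
+L3 (α=6/7) → [1399/7, 331/7, 573/7]
+L4 (α=2/5) → [1517/7, 1651/35, 2769/35]
+L5 (α=1/3) → [1394/7, 7747/105, 1916/35]
+L6 (α=5/6) → [2552/21, 108547/630, 19858/105]
rounded: [122, 172, 189]

at x=1,y=2 over L1,L2,L3,L4,L5,L6:
L1 α=3/5: [96, 114, 132/5]
L2 α=3/5: [678/5, 477/5, 3894/25]
L3 α=1/7: [5118/35, 3737/35, 3377/25]
L4 α=4/5: [36618/175, 38037/175, 21377/125]
L5 α=2/3: [49918/525, 23179/175, 82127/375]
L6 α=1/2: [98743/1050, 50129/350, 136877/750]
rounded: [94, 143, 183]

query (1,3) [L1,L2,L3,L4,L5,L6] — begin 0,0,0
L1 α=1/5: [206/5, 173/5, 48]
L2 α=2/3: [296/15, 501/5, 466/3]
L3 α=1/2: [898/15, 688/5, 499/6]
L4 α=3/4: [2812/15, 943/20, 2515/24]
L5 α=3/5: [13319/75, 6313/50, 2947/60]
L6 α=1/2: [13919/150, 14163/100, 5107/120]
rounded: [93, 142, 43]


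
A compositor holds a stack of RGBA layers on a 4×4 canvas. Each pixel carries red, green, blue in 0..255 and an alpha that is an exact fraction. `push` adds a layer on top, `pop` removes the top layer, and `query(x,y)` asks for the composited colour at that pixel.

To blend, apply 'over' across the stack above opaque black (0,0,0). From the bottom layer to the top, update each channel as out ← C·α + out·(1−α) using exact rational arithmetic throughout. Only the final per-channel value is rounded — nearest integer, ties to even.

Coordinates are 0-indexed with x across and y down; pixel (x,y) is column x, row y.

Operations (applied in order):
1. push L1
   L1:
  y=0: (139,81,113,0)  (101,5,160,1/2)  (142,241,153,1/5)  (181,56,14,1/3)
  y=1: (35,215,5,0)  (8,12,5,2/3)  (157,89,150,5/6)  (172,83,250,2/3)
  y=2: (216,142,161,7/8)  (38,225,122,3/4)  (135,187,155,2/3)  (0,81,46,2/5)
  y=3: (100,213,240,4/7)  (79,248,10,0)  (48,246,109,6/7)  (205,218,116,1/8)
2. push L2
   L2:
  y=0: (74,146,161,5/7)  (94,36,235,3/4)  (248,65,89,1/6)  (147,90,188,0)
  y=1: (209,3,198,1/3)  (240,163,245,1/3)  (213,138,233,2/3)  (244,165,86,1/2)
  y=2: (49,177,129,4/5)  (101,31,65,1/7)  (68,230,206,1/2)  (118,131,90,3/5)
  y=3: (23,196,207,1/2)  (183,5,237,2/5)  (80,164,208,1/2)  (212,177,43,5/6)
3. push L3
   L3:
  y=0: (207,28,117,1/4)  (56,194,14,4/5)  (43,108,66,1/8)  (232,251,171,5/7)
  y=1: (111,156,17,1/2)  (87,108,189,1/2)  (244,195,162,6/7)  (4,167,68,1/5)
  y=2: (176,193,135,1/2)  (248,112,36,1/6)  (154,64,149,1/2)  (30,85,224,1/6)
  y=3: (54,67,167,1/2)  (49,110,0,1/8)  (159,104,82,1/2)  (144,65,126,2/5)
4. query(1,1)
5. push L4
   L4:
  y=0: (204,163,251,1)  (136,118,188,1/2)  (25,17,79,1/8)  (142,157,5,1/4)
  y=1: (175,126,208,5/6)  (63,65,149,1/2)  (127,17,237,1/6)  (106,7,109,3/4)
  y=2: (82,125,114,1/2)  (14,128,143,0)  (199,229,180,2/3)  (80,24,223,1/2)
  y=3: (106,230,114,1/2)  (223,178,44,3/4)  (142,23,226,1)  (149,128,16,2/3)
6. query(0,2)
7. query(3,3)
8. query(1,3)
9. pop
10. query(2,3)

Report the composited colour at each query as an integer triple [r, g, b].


(1,1) stack=L1,L2,L3; from [0,0,0]:
L1 α=2/3: [16/3, 8, 10/3]
L2 α=1/3: [752/9, 179/3, 755/9]
L3 α=1/2: [1535/18, 503/6, 1228/9]
→ [85, 84, 136]

query (0,2) [L1,L2,L3,L4] — begin 0,0,0
after L1 α=7/8: [189, 497/4, 1127/8]
after L2 α=4/5: [77, 3329/20, 1051/8]
after L3 α=1/2: [253/2, 7189/40, 2131/16]
after L4 α=1/2: [417/4, 12189/80, 3955/32]
→ [104, 152, 124]

(3,3) stack=L1,L2,L3,L4; from [0,0,0]:
+L1 (α=1/8) → [205/8, 109/4, 29/2]
+L2 (α=5/6) → [2895/16, 3649/24, 153/4]
+L3 (α=2/5) → [13293/80, 4689/40, 1467/20]
+L4 (α=2/3) → [37133/240, 14929/120, 2107/60]
rounded: [155, 124, 35]

query (1,3) [L1,L2,L3,L4] — begin 0,0,0
L1 α=0: [0, 0, 0]
L2 α=2/5: [366/5, 2, 474/5]
L3 α=1/8: [2807/40, 31/2, 1659/20]
L4 α=3/4: [29567/160, 1099/8, 4299/80]
rounded: [185, 137, 54]

(2,3) stack=L1,L2,L3; from [0,0,0]:
L1 α=6/7: [288/7, 1476/7, 654/7]
L2 α=1/2: [424/7, 1312/7, 1055/7]
L3 α=1/2: [1537/14, 1020/7, 1629/14]
rounded: [110, 146, 116]


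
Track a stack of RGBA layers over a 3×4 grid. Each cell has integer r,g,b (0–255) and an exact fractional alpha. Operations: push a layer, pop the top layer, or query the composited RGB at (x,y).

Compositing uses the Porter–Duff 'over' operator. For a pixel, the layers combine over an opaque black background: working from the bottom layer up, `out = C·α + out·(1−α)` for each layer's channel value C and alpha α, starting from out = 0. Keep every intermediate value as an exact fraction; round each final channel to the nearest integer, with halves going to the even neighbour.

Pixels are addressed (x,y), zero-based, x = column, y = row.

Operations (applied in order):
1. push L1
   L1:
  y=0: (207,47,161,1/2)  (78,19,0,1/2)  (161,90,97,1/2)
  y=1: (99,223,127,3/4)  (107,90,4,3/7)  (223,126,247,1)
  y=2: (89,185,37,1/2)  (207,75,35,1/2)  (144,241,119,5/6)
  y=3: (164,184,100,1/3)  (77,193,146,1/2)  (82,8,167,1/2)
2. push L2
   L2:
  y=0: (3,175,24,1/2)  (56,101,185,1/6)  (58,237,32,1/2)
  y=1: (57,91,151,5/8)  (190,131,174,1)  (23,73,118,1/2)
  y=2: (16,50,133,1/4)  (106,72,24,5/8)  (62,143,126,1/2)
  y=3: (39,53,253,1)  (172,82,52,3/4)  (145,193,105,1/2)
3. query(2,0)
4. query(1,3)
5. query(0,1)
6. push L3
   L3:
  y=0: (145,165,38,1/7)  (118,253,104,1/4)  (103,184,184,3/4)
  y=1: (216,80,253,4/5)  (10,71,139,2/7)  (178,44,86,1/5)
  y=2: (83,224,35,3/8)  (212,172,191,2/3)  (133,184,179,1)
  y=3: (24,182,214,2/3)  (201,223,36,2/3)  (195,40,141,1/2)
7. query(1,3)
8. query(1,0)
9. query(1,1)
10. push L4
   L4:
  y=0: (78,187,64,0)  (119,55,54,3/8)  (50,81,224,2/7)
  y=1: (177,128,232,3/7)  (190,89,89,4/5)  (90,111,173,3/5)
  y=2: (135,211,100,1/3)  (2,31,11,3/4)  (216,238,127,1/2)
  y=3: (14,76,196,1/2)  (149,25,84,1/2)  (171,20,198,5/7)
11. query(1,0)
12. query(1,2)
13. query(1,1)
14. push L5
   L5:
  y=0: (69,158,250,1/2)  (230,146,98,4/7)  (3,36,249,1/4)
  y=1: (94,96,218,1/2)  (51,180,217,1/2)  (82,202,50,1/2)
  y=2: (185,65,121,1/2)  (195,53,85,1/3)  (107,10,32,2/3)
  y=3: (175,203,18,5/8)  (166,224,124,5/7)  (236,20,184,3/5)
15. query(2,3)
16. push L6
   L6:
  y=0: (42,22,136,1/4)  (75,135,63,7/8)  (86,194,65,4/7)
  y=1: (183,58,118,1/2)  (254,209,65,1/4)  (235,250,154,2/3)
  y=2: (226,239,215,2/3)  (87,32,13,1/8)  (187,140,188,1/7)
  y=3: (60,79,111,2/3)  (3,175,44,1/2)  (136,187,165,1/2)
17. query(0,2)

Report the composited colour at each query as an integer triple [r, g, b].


(2,0) stack=L1,L2; from [0,0,0]:
L1 α=1/2: [161/2, 45, 97/2]
L2 α=1/2: [277/4, 141, 161/4]
→ [69, 141, 40]

query (1,3) [L1,L2] — begin 0,0,0
after L1 α=1/2: [77/2, 193/2, 73]
after L2 α=3/4: [1109/8, 685/8, 229/4]
= [139, 86, 57]

query (0,1) [L1,L2] — begin 0,0,0
after L1 α=3/4: [297/4, 669/4, 381/4]
after L2 α=5/8: [2031/32, 3827/32, 4163/32]
→ [63, 120, 130]

at x=1,y=3 over L1,L2,L3:
+L1 (α=1/2) → [77/2, 193/2, 73]
+L2 (α=3/4) → [1109/8, 685/8, 229/4]
+L3 (α=2/3) → [4325/24, 4253/24, 517/12]
→ [180, 177, 43]

(1,0) stack=L1,L2,L3; from [0,0,0]:
L1 α=1/2: [39, 19/2, 0]
L2 α=1/6: [251/6, 99/4, 185/6]
L3 α=1/4: [487/8, 1309/16, 393/8]
rounded: [61, 82, 49]

(1,1) stack=L1,L2,L3; from [0,0,0]:
+L1 (α=3/7) → [321/7, 270/7, 12/7]
+L2 (α=1) → [190, 131, 174]
+L3 (α=2/7) → [970/7, 797/7, 164]
rounded: [139, 114, 164]

at x=1,y=0 over L1,L2,L3,L4:
after L1 α=1/2: [39, 19/2, 0]
after L2 α=1/6: [251/6, 99/4, 185/6]
after L3 α=1/4: [487/8, 1309/16, 393/8]
after L4 α=3/8: [5291/64, 9185/128, 3261/64]
→ [83, 72, 51]

(1,2) stack=L1,L2,L3,L4; from [0,0,0]:
L1 α=1/2: [207/2, 75/2, 35/2]
L2 α=5/8: [1681/16, 945/16, 345/16]
L3 α=2/3: [8465/48, 6449/48, 6457/48]
L4 α=3/4: [8753/192, 10913/192, 8041/192]
= [46, 57, 42]

query (1,1) [L1,L2,L3,L4] — begin 0,0,0
after L1 α=3/7: [321/7, 270/7, 12/7]
after L2 α=1: [190, 131, 174]
after L3 α=2/7: [970/7, 797/7, 164]
after L4 α=4/5: [1258/7, 3289/35, 104]
→ [180, 94, 104]

query (2,3) [L1,L2,L3,L4,L5] — begin 0,0,0
+L1 (α=1/2) → [41, 4, 167/2]
+L2 (α=1/2) → [93, 197/2, 377/4]
+L3 (α=1/2) → [144, 277/4, 941/8]
+L4 (α=5/7) → [1143/7, 477/14, 4901/28]
+L5 (α=3/5) → [7242/35, 897/35, 12629/70]
= [207, 26, 180]

query (0,2) [L1,L2,L3,L4,L5,L6] — begin 0,0,0
after L1 α=1/2: [89/2, 185/2, 37/2]
after L2 α=1/4: [299/8, 655/8, 377/8]
after L3 α=3/8: [3487/64, 8651/64, 2725/64]
after L4 α=1/3: [7807/96, 15403/96, 1975/32]
after L5 α=1/2: [25567/192, 21643/192, 5847/64]
after L6 α=2/3: [112351/576, 113419/576, 33367/192]
= [195, 197, 174]


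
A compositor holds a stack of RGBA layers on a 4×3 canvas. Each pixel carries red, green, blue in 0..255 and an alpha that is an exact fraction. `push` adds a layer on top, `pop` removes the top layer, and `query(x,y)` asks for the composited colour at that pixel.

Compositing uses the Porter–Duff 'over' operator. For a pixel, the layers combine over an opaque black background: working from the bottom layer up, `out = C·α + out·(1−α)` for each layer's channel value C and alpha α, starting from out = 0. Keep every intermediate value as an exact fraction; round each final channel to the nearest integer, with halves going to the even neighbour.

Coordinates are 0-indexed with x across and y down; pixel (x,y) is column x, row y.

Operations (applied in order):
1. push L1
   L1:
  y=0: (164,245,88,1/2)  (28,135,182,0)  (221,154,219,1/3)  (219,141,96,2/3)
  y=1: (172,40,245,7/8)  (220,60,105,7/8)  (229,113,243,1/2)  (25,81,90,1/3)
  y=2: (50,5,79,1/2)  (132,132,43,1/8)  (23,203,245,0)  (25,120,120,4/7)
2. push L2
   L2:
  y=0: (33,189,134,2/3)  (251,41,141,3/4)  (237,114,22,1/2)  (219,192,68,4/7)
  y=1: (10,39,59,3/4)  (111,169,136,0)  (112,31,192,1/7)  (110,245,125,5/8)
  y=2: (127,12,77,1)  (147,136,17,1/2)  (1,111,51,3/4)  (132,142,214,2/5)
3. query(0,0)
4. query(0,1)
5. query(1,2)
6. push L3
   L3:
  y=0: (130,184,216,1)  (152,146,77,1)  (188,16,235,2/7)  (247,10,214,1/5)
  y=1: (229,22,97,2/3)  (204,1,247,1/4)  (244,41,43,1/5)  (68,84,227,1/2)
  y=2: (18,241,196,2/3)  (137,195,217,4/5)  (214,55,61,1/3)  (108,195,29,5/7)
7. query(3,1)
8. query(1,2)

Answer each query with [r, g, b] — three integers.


(0,0) stack=L1,L2; from [0,0,0]:
+L1 (α=1/2) → [82, 245/2, 44]
+L2 (α=2/3) → [148/3, 1001/6, 104]
rounded: [49, 167, 104]

at x=0,y=1 over L1,L2:
L1 α=7/8: [301/2, 35, 1715/8]
L2 α=3/4: [361/8, 38, 3131/32]
→ [45, 38, 98]

at x=1,y=2 over L1,L2:
+L1 (α=1/8) → [33/2, 33/2, 43/8]
+L2 (α=1/2) → [327/4, 305/4, 179/16]
= [82, 76, 11]

(3,1) stack=L1,L2,L3; from [0,0,0]:
L1 α=1/3: [25/3, 27, 30]
L2 α=5/8: [575/8, 653/4, 715/8]
L3 α=1/2: [1119/16, 989/8, 2531/16]
→ [70, 124, 158]

(1,2) stack=L1,L2,L3; from [0,0,0]:
L1 α=1/8: [33/2, 33/2, 43/8]
L2 α=1/2: [327/4, 305/4, 179/16]
L3 α=4/5: [2519/20, 685/4, 14067/80]
→ [126, 171, 176]


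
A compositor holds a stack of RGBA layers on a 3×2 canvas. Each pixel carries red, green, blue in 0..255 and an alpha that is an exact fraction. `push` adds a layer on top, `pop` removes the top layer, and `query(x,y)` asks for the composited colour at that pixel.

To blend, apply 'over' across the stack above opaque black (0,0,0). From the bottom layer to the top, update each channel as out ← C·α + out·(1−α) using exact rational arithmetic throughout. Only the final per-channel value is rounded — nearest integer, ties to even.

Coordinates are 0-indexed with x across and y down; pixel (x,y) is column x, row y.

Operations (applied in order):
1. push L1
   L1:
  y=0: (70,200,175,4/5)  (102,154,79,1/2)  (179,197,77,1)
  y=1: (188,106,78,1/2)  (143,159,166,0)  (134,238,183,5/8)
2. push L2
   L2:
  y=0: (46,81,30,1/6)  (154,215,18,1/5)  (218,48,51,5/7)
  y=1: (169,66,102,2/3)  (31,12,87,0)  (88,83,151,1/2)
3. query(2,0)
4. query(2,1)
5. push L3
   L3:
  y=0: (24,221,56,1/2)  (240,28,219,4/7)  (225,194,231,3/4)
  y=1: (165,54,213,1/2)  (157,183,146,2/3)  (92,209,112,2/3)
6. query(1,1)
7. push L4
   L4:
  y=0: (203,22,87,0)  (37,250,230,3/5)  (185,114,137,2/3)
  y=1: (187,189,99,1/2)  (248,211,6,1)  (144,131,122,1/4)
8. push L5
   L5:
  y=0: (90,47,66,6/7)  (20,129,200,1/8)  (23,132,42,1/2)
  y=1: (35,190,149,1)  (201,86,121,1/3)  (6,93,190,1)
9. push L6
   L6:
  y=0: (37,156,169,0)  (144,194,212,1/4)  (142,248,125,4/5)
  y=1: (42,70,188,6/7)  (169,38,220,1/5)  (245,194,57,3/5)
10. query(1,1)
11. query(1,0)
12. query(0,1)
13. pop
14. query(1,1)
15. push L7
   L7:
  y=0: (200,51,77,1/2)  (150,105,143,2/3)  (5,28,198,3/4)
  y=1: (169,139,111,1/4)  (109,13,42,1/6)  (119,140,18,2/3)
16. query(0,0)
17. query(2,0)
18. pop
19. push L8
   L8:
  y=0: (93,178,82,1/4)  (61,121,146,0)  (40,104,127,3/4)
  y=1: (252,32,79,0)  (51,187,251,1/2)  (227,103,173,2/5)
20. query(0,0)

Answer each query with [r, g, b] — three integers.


query (2,0) [L1,L2] — begin 0,0,0
+L1 (α=1) → [179, 197, 77]
+L2 (α=5/7) → [1448/7, 634/7, 409/7]
rounded: [207, 91, 58]

(2,1) stack=L1,L2; from [0,0,0]:
L1 α=5/8: [335/4, 595/4, 915/8]
L2 α=1/2: [687/8, 927/8, 2123/16]
rounded: [86, 116, 133]

query (1,1) [L1,L2,L3] — begin 0,0,0
+L1 (α=0) → [0, 0, 0]
+L2 (α=0) → [0, 0, 0]
+L3 (α=2/3) → [314/3, 122, 292/3]
→ [105, 122, 97]

(1,1) stack=L1,L2,L3,L4,L5,L6; from [0,0,0]:
+L1 (α=0) → [0, 0, 0]
+L2 (α=0) → [0, 0, 0]
+L3 (α=2/3) → [314/3, 122, 292/3]
+L4 (α=1) → [248, 211, 6]
+L5 (α=1/3) → [697/3, 508/3, 133/3]
+L6 (α=1/5) → [659/3, 2146/15, 1192/15]
rounded: [220, 143, 79]

(1,0) stack=L1,L2,L3,L4,L5,L6; from [0,0,0]:
+L1 (α=1/2) → [51, 77, 79/2]
+L2 (α=1/5) → [358/5, 523/5, 176/5]
+L3 (α=4/7) → [5874/35, 2129/35, 4908/35]
+L4 (α=3/5) → [15633/175, 30508/175, 33966/175]
+L5 (α=1/8) → [16133/200, 33733/200, 19483/100]
+L6 (α=1/4) → [77199/800, 139999/800, 79649/400]
= [96, 175, 199]

at x=0,y=1 over L1,L2,L3,L4,L5,L6:
L1 α=1/2: [94, 53, 39]
L2 α=2/3: [144, 185/3, 81]
L3 α=1/2: [309/2, 347/6, 147]
L4 α=1/2: [683/4, 1481/12, 123]
L5 α=1: [35, 190, 149]
L6 α=6/7: [41, 610/7, 1277/7]
= [41, 87, 182]

at x=1,y=1 over L1,L2,L3,L4,L5:
L1 α=0: [0, 0, 0]
L2 α=0: [0, 0, 0]
L3 α=2/3: [314/3, 122, 292/3]
L4 α=1: [248, 211, 6]
L5 α=1/3: [697/3, 508/3, 133/3]
→ [232, 169, 44]

query (0,0) [L1,L2,L3,L4,L5,L7] — begin 0,0,0
after L1 α=4/5: [56, 160, 140]
after L2 α=1/6: [163/3, 881/6, 365/3]
after L3 α=1/2: [235/6, 2207/12, 533/6]
after L4 α=0: [235/6, 2207/12, 533/6]
after L5 α=6/7: [3475/42, 5591/84, 2909/42]
after L7 α=1/2: [11875/84, 9875/168, 6143/84]
rounded: [141, 59, 73]

(2,0) stack=L1,L2,L3,L4,L5,L7; from [0,0,0]:
after L1 α=1: [179, 197, 77]
after L2 α=5/7: [1448/7, 634/7, 409/7]
after L3 α=3/4: [6173/28, 1177/7, 1315/7]
after L4 α=2/3: [5511/28, 2773/21, 3233/21]
after L5 α=1/2: [6155/56, 5545/42, 4115/42]
after L7 α=3/4: [6995/224, 9073/168, 29063/168]
→ [31, 54, 173]

(0,0) stack=L1,L2,L3,L4,L5,L8; from [0,0,0]:
+L1 (α=4/5) → [56, 160, 140]
+L2 (α=1/6) → [163/3, 881/6, 365/3]
+L3 (α=1/2) → [235/6, 2207/12, 533/6]
+L4 (α=0) → [235/6, 2207/12, 533/6]
+L5 (α=6/7) → [3475/42, 5591/84, 2909/42]
+L8 (α=1/4) → [4777/56, 10575/112, 4057/56]
rounded: [85, 94, 72]


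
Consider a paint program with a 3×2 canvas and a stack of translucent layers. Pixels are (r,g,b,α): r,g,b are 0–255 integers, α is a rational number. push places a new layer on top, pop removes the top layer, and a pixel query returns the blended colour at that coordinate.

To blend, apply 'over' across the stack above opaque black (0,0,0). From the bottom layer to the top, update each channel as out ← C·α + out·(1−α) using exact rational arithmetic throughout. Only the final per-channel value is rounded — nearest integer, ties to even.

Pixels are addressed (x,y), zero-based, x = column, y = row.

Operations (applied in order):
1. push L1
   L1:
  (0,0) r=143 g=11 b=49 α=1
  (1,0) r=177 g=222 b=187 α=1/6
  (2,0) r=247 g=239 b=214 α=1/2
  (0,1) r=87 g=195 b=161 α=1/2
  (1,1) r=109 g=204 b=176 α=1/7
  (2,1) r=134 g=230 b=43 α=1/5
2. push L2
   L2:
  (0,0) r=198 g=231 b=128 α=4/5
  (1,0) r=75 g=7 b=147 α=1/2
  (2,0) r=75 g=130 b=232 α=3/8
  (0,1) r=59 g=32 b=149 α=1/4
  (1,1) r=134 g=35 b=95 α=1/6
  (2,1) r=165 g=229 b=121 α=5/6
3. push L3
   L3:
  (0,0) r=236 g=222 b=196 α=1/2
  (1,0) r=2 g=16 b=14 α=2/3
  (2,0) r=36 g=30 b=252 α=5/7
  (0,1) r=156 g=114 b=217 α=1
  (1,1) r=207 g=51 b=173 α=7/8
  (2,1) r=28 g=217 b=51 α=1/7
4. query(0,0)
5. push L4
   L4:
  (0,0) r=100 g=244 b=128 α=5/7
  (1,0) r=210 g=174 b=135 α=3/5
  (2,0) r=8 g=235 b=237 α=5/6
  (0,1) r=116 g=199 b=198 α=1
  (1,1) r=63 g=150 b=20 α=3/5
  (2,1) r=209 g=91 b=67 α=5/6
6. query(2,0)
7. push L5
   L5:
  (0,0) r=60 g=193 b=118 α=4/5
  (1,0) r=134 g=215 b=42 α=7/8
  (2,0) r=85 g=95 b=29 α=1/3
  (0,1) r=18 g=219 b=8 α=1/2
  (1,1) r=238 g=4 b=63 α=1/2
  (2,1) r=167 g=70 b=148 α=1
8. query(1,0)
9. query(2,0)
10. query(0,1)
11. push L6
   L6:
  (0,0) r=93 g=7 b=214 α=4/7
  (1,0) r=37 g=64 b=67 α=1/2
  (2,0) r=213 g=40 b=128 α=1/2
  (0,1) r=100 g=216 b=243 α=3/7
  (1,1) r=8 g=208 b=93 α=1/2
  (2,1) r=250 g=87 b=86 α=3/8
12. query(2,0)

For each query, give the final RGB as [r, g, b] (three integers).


at x=0,y=0 over L1,L2,L3:
after L1 α=1: [143, 11, 49]
after L2 α=4/5: [187, 187, 561/5]
after L3 α=1/2: [423/2, 409/2, 1541/10]
rounded: [212, 204, 154]

(2,0) stack=L1,L2,L3,L4; from [0,0,0]:
+L1 (α=1/2) → [247/2, 239/2, 107]
+L2 (α=3/8) → [1685/16, 1975/16, 1231/8]
+L3 (α=5/7) → [3125/56, 3175/56, 6271/28]
+L4 (α=5/6) → [5365/336, 68975/336, 39451/168]
→ [16, 205, 235]

(1,0) stack=L1,L2,L3,L4,L5; from [0,0,0]:
L1 α=1/6: [59/2, 37, 187/6]
L2 α=1/2: [209/4, 22, 1069/12]
L3 α=2/3: [75/4, 18, 1405/36]
L4 α=3/5: [267/2, 558/5, 1739/18]
L5 α=7/8: [2143/16, 8083/40, 7031/144]
rounded: [134, 202, 49]

query (2,0) [L1,L2,L3,L4,L5] — begin 0,0,0
after L1 α=1/2: [247/2, 239/2, 107]
after L2 α=3/8: [1685/16, 1975/16, 1231/8]
after L3 α=5/7: [3125/56, 3175/56, 6271/28]
after L4 α=5/6: [5365/336, 68975/336, 39451/168]
after L5 α=1/3: [19645/504, 84935/504, 41887/252]
rounded: [39, 169, 166]

query (0,1) [L1,L2,L3,L4,L5] — begin 0,0,0
after L1 α=1/2: [87/2, 195/2, 161/2]
after L2 α=1/4: [379/8, 649/8, 781/8]
after L3 α=1: [156, 114, 217]
after L4 α=1: [116, 199, 198]
after L5 α=1/2: [67, 209, 103]
= [67, 209, 103]

at x=2,y=0 over L1,L2,L3,L4,L5,L6:
after L1 α=1/2: [247/2, 239/2, 107]
after L2 α=3/8: [1685/16, 1975/16, 1231/8]
after L3 α=5/7: [3125/56, 3175/56, 6271/28]
after L4 α=5/6: [5365/336, 68975/336, 39451/168]
after L5 α=1/3: [19645/504, 84935/504, 41887/252]
after L6 α=1/2: [126997/1008, 105095/1008, 74143/504]
= [126, 104, 147]
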